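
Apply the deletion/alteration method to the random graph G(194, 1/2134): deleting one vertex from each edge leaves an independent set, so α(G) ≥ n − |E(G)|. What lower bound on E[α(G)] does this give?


E[|E(G)|] = C(194, 2)·p = 18721 · (1/2134) = 193/22.
E[α(G)] ≥ n − E[|E(G)|] = 194 − 193/22 = 4075/22.
Numerically: ≈ 185.2273.
(This is only a lower bound; the true E[α(G)] may be larger.)

E[α(G)] ≥ 4075/22 ≈ 185.2273.


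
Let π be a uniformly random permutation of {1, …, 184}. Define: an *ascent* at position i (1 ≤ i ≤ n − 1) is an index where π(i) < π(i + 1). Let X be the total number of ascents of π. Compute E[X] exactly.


Write X = Σ X_I over i = 1, …, 183, with X_I the indicator of one ascent.
There are 183 indicators.
For each fixed i, the pair (π(i), π(i+1)) is a uniformly random ordered pair of distinct values from {1, …, 184}; by symmetry P[π(i) < π(i+1)] = 1/2.
By linearity: E[X] = 183 · (1/2) = (184 − 1) · (1/2) = 183/2 ≈ 91.50000.

E[X] = 183/2 = 91.50000.


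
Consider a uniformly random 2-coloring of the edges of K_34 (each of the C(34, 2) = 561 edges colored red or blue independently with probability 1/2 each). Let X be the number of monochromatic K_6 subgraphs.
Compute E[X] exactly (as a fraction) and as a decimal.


Let X = Σ_S X_S over the C(34, 6) = 1344904 subsets S of size 6, where X_S = 1 if the K_6 on S is monochromatic.
For a fixed S, the K_6 on S has C(6, 2) = 15 edges. P[all 15 edges red] = (1/2)^15, and likewise for blue, so P[monochromatic] = 2·(1/2)^15 = 2^{1 − 15} = 1/16384.
By linearity of expectation: E[X] = C(34, 6) · 2^{1 − 15} = 1344904 · 1/16384 = 168113/2048.
Numerically: E[X] ≈ 82.08643.

E[X] = C(34,6)·2^(1−C(6,2)) = 168113/2048 ≈ 82.08643.


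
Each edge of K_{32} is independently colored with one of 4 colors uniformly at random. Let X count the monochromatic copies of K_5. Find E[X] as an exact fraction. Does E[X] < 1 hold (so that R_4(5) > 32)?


E[X] = C(32, 5) · 4^{1 − 10} = 201376 · 4^{−9} = 201376/262144.
As a reduced fraction: E[X] = 6293/8192 ≈ 0.76819.
Is E[X] < 1? YES.
Since E[X] < 1, there exists a 4-coloring of K_{32} with no monochromatic K_5; hence R_4(5) > 32.

E[X] = 6293/8192 ≈ 0.76819; E[X] < 1, so R_4(5) > 32.


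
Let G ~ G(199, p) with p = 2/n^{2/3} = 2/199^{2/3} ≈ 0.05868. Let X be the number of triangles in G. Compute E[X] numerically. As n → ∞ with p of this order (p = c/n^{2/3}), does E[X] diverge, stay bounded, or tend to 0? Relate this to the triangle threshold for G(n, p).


Number of potential triangles: C(199, 3) = 1293699.
Each occurs with probability p³ ≈ (0.05868)³ ≈ 2.020151e-04.
By linearity: E[X] = C(199, 3)·p³ ≈ 1293699 · 2.020151e-04 ≈ 261.3467.
Since α = 2/3 < 1, p = c/n^{2/3} ≫ 1/n is above the triangle threshold p ~ 1/n. Asymptotically E[X] ~ (c³/6)·n^{3(1−α)} = (2³/6)·n^{1} → ∞; triangles are abundant w.h.p.

E[X] ≈ 261.3467; in regime p = Θ(1/n^{2/3}) E[X] diverges (above the triangle threshold p ~ 1/n).


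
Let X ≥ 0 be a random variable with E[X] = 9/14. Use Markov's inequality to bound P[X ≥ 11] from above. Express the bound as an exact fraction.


μ = E[X] = 9/14, a = 11.
Markov: P[X ≥ 11] ≤ μ/a = (9/14)/11 = 9/154.
Numerically: ≈ 0.05844.
(Since a = 11 > μ = 0.64286, the bound 9/154 is < 1 and informative.)

P[X ≥ 11] ≤ 9/154 ≈ 0.05844.


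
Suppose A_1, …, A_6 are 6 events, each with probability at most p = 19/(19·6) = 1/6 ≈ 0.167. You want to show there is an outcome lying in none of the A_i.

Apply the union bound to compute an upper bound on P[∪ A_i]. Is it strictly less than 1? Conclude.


Union bound: P[∪_{i=1}^{6} A_i] ≤ Σ_i P[A_i] ≤ 6·p = 6·(1/6) = 1.
Numerically: 1 ≈ 1.000.
Is 1 < 1? NO.
Since the bound 1 is ≥ 1, the union bound is uninformative here; it does NOT by itself certify existence.

6·p = 1 ≈ 1.000; existence NOT certified by the union bound.


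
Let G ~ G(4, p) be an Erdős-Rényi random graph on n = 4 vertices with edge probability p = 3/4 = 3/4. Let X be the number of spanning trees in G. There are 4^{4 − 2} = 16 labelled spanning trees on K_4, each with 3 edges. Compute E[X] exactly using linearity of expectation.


K_4 has 4^{4 − 2} = 16 labelled spanning trees.
For each such spanning tree H, let X_H = 1 if all 3 edges of H are present in G. Then P[X_H = 1] = p^{3} = (3/4)^{3} = 27/64.
Summing the indicators: E[X] = Σ_H E[X_H] = 16 · p^{3} = 16 · 27/64 = 27/4.
Numerically: E[X] ≈ 6.75.

E[X] = 16 · (3/4)^{3} = 27/4 ≈ 6.75.


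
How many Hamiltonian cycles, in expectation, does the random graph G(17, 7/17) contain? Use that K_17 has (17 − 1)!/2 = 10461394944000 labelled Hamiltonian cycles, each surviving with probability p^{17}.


K_17 has (17 − 1)!/2 = 10461394944000 labelled Hamiltonian cycles.
For each such Hamiltonian cycle H, let X_H = 1 if all 17 edges of H are present in G. Then P[X_H = 1] = p^{17} = (7/17)^{17} = 232630513987207/827240261886336764177.
Summing the indicators: E[X] = Σ_H E[X_H] = 10461394944000 · p^{17} = 10461394944000 · 232630513987207/827240261886336764177 = 2433639682845888590481408000/827240261886336764177.
Numerically: E[X] ≈ 2.94e+06.

E[X] = 10461394944000 · (7/17)^{17} = 2433639682845888590481408000/827240261886336764177 ≈ 2.94e+06.


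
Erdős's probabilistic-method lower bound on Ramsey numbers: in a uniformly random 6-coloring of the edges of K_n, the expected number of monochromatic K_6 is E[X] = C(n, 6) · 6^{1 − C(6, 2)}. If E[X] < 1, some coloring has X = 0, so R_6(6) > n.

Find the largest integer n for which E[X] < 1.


We need C(n, 6) · 6^{1 − 15} < 1, i.e. C(n, 6) < 6^{15 − 1} = 78364164096.
Check values of n near the boundary:
  n = 193: C(193, 6) = 66364016544; 66364016544 < 78364164096? YES
  n = 194: C(194, 6) = 68482017072; 68482017072 < 78364164096? YES
  n = 195: C(195, 6) = 70656049360; 70656049360 < 78364164096? YES
  n = 196: C(196, 6) = 72887293024; 72887293024 < 78364164096? YES
  n = 197: C(197, 6) = 75176946208; 75176946208 < 78364164096? YES
  n = 198: C(198, 6) = 77526225777; 77526225777 < 78364164096? YES
  n = 199: C(199, 6) = 79936367511; 79936367511 < 78364164096? NO
  n = 200: C(200, 6) = 82408626300; 82408626300 < 78364164096? NO
  n = 201: C(201, 6) = 84944276340; 84944276340 < 78364164096? NO
The largest n with C(n, 6) < 78364164096 is n = 198 (where E[X] = 25842075259/26121388032 ≈ 0.9893). Hence R_6(6) > 198, i.e. R_6(6) ≥ 199.

Largest n = 198; hence R_6(6) > 198.


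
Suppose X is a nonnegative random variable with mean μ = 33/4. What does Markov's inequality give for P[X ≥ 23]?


μ = E[X] = 33/4, a = 23.
Markov: P[X ≥ 23] ≤ μ/a = (33/4)/23 = 33/92.
Numerically: ≈ 0.359.
(Since a = 23 > μ = 8.250, the bound 33/92 is < 1 and informative.)

P[X ≥ 23] ≤ 33/92 ≈ 0.359.


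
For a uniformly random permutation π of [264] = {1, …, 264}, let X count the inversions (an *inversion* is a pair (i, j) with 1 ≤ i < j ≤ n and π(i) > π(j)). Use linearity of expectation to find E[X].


Write X = Σ X_I over the C(264, 2) = 34716 pairs i < j, with X_I the indicator of one inversion.
There are 34716 indicators.
For each fixed pair i < j, the values π(i) and π(j) are two distinct elements of {1, …, 264} in uniformly random order; by symmetry P[π(i) > π(j)] = 1/2.
By linearity: E[X] = 34716 · (1/2) = C(264, 2) · (1/2) = 34716/2 = 17358 ≈ 17358.000000.

E[X] = 17358 = 17358.000000.


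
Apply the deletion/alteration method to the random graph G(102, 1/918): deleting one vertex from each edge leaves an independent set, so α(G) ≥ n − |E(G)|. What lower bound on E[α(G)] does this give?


E[|E(G)|] = C(102, 2)·p = 5151 · (1/918) = 101/18.
E[α(G)] ≥ n − E[|E(G)|] = 102 − 101/18 = 1735/18.
Numerically: ≈ 96.3889.
(This is only a lower bound; the true E[α(G)] may be larger.)

E[α(G)] ≥ 1735/18 ≈ 96.3889.


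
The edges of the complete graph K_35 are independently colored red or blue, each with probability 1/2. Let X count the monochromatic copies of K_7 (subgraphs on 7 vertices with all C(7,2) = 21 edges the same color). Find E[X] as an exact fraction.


Let X = Σ_S X_S over the C(35, 7) = 6724520 subsets S of size 7, where X_S = 1 if the K_7 on S is monochromatic.
For a fixed S, the K_7 on S has C(7, 2) = 21 edges. P[all 21 edges red] = (1/2)^21, and likewise for blue, so P[monochromatic] = 2·(1/2)^21 = 2^{1 − 21} = 1/1048576.
By linearity: E[X] = C(35, 7) · 2^{1 − 21} = 6724520 · 1/1048576 = 840565/131072.
Numerically: E[X] ≈ 6.413.

E[X] = C(35,7)·2^(1−C(7,2)) = 840565/131072 ≈ 6.413.


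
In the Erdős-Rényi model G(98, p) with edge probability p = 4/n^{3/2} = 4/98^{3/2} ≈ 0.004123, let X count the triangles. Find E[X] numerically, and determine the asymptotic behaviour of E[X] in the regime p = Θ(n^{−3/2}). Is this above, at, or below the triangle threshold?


Number of potential triangles: C(98, 3) = 152096.
Each occurs with probability p³ ≈ (0.004123)³ ≈ 7.009106e-08.
By linearity: E[X] = C(98, 3)·p³ ≈ 152096 · 7.009106e-08 ≈ 0.0107.
Since α = 3/2 > 1, p = c/n^{3/2} = o(1/n) is below the triangle threshold p ~ 1/n. Asymptotically E[X] ~ (c³/6)·n^{3(1−α)} = (4³/6)·n^{-1.5} → 0, so by Markov's inequality G has no triangles w.h.p.

E[X] ≈ 0.0107; in regime p = Θ(1/n^{3/2}) E[X] tends to 0 (below the triangle threshold p ~ 1/n).


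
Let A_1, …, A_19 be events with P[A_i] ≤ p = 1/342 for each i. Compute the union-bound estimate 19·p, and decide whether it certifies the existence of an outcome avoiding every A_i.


Union bound: P[∪_{i=1}^{19} A_i] ≤ Σ_i P[A_i] ≤ 19·p = 19·(1/342) = 1/18.
Numerically: 1/18 ≈ 0.0556.
Is 1/18 < 1? YES.
Since P[∪ A_i] ≤ 1/18 < 1, the complement has P[∩ A_i^c] ≥ 1 − 1/18 = 17/18 > 0, so some outcome avoids every A_i.

19·p = 1/18 ≈ 0.0556; existence CERTIFIED by the union bound.


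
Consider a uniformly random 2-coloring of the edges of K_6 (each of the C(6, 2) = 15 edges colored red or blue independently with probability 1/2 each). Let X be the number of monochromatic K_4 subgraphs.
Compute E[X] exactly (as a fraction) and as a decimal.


Let X = Σ_S X_S over the C(6, 4) = 15 subsets S of size 4, where X_S = 1 if the K_4 on S is monochromatic.
For a fixed S, the K_4 on S has C(4, 2) = 6 edges. P[all 6 edges red] = (1/2)^6, and likewise for blue, so P[monochromatic] = 2·(1/2)^6 = 2^{1 − 6} = 1/32.
Summing: E[X] = C(6, 4) · 2^{1 − 6} = 15 · 1/32 = 15/32.
Numerically: E[X] ≈ 0.469.

E[X] = C(6,4)·2^(1−C(4,2)) = 15/32 ≈ 0.469.


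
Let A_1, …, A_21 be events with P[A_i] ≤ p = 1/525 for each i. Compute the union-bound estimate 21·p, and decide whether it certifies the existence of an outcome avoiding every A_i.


Union bound: P[∪_{i=1}^{21} A_i] ≤ Σ_i P[A_i] ≤ 21·p = 21·(1/525) = 1/25.
Numerically: 1/25 ≈ 0.040.
Is 1/25 < 1? YES.
Since P[∪ A_i] ≤ 1/25 < 1, the complement has P[∩ A_i^c] ≥ 1 − 1/25 = 24/25 > 0, so some outcome avoids every A_i.

21·p = 1/25 ≈ 0.040; existence CERTIFIED by the union bound.


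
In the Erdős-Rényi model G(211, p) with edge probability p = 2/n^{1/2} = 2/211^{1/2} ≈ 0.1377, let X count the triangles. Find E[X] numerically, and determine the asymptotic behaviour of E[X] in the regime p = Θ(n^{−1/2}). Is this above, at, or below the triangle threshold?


Number of potential triangles: C(211, 3) = 1543465.
Each occurs with probability p³ ≈ (0.1377)³ ≈ 2.610155e-03.
By linearity: E[X] = C(211, 3)·p³ ≈ 1543465 · 2.610155e-03 ≈ 4028.6829.
Since α = 1/2 < 1, p = c/n^{1/2} ≫ 1/n is above the triangle threshold p ~ 1/n. Asymptotically E[X] ~ (c³/6)·n^{3(1−α)} = (2³/6)·n^{1.5} → ∞; triangles are abundant w.h.p.

E[X] ≈ 4028.6829; in regime p = Θ(1/n^{1/2}) E[X] diverges (above the triangle threshold p ~ 1/n).


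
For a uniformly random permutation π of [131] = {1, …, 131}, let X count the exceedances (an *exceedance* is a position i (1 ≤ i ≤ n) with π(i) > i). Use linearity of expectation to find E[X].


Write X = Σ_{i=1}^{131} X_i, where X_i = 1_{π(i) > i}.
For each fixed i, π(i) is uniform over {1, …, 131} (marginal of a uniform permutation), so P[π(i) > i] = (n − i)/n. Summing: Σ_{i=1}^{131} (n − i)/n = (0 + 1 + … + 130)/131 = 131(131 − 1)/(2·131) = (131 − 1)/2.
Hence E[X] = Σ_{i=1}^{131} (131 − i)/131 = 65 ≈ 65.000.

E[X] = 65 = 65.000.


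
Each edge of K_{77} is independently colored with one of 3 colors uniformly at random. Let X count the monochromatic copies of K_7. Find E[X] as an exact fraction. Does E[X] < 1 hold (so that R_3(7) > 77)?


E[X] = C(77, 7) · 3^{1 − 21} = 2404808340 · 3^{−20} = 2404808340/3486784401.
As a reduced fraction: E[X] = 801602780/1162261467 ≈ 0.690.
Is E[X] < 1? YES.
Since E[X] < 1, there exists a 3-coloring of K_{77} with no monochromatic K_7; hence R_3(7) > 77.

E[X] = 801602780/1162261467 ≈ 0.690; E[X] < 1, so R_3(7) > 77.


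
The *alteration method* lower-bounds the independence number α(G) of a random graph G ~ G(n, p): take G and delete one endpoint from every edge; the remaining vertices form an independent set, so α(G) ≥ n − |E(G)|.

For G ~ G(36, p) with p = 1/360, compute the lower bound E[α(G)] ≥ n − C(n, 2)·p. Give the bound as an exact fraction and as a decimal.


E[|E(G)|] = C(36, 2)·p = 630 · (1/360) = 7/4.
E[α(G)] ≥ n − E[|E(G)|] = 36 − 7/4 = 137/4.
Numerically: ≈ 34.25000.
(This is only a lower bound; the true E[α(G)] may be larger.)

E[α(G)] ≥ 137/4 ≈ 34.25000.


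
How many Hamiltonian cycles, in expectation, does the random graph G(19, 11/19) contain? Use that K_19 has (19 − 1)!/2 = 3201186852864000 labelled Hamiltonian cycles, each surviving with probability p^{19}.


K_19 has (19 − 1)!/2 = 3201186852864000 labelled Hamiltonian cycles.
For each such Hamiltonian cycle H, let X_H = 1 if all 19 edges of H are present in G. Then P[X_H = 1] = p^{19} = (11/19)^{19} = 61159090448414546291/1978419655660313589123979.
By linearity of expectation: E[X] = Σ_H E[X_H] = 3201186852864000 · p^{19} = 3201186852864000 · 61159090448414546291/1978419655660313589123979 = 195781676276584883979724733927424000/1978419655660313589123979.
Numerically: E[X] ≈ 9.8959e+10.

E[X] = 3201186852864000 · (11/19)^{19} = 195781676276584883979724733927424000/1978419655660313589123979 ≈ 9.8959e+10.


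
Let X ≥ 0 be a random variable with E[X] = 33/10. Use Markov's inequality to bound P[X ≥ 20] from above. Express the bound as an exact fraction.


μ = E[X] = 33/10, a = 20.
Markov: P[X ≥ 20] ≤ μ/a = (33/10)/20 = 33/200.
Numerically: ≈ 0.1650.
(Since a = 20 > μ = 3.3000, the bound 33/200 is < 1 and informative.)

P[X ≥ 20] ≤ 33/200 ≈ 0.1650.


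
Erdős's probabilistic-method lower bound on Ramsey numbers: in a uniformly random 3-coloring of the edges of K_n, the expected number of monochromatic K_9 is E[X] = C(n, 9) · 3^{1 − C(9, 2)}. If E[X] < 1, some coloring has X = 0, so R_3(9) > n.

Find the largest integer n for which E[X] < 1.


We need C(n, 9) · 3^{1 − 36} < 1, i.e. C(n, 9) < 3^{36 − 1} = 50031545098999707.
Check values of n near the boundary:
  n = 298: C(298, 9) = 45207677551849890; 45207677551849890 < 50031545098999707? YES
  n = 299: C(299, 9) = 46610674441390059; 46610674441390059 < 50031545098999707? YES
  n = 300: C(300, 9) = 48052241692154700; 48052241692154700 < 50031545098999707? YES
  n = 301: C(301, 9) = 49533303936090975; 49533303936090975 < 50031545098999707? YES
  n = 302: C(302, 9) = 51054804739588650; 51054804739588650 < 50031545098999707? NO
The largest n with C(n, 9) < 50031545098999707 is n = 301 (where E[X] = 16511101312030325/16677181699666569 ≈ 0.990). Hence R_3(9) > 301, i.e. R_3(9) ≥ 302.

Largest n = 301; hence R_3(9) > 301.


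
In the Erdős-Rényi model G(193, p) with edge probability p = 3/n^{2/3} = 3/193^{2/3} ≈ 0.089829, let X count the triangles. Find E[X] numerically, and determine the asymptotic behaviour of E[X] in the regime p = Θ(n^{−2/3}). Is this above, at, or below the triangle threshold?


Number of potential triangles: C(193, 3) = 1179616.
Each occurs with probability p³ ≈ (0.089829)³ ≈ 7.24851674e-04.
By linearity: E[X] = C(193, 3)·p³ ≈ 1179616 · 7.24851674e-04 ≈ 855.046632.
Since α = 2/3 < 1, p = c/n^{2/3} ≫ 1/n is above the triangle threshold p ~ 1/n. Asymptotically E[X] ~ (c³/6)·n^{3(1−α)} = (3³/6)·n^{1} → ∞; triangles are abundant w.h.p.

E[X] ≈ 855.046632; in regime p = Θ(1/n^{2/3}) E[X] diverges (above the triangle threshold p ~ 1/n).


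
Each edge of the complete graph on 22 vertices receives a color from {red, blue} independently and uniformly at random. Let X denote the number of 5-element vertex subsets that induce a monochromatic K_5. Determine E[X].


Let X = Σ_S X_S over the C(22, 5) = 26334 subsets S of size 5, where X_S = 1 if the K_5 on S is monochromatic.
For a fixed S, the K_5 on S has C(5, 2) = 10 edges. P[all 10 edges red] = (1/2)^10, and likewise for blue, so P[monochromatic] = 2·(1/2)^10 = 2^{1 − 10} = 1/512.
By linearity: E[X] = C(22, 5) · 2^{1 − 10} = 26334 · 1/512 = 13167/256.
Numerically: E[X] ≈ 51.4336.

E[X] = C(22,5)·2^(1−C(5,2)) = 13167/256 ≈ 51.4336.


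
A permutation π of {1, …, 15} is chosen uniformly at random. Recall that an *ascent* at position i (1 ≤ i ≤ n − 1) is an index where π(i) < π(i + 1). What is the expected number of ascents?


Write X = Σ X_I over i = 1, …, 14, with X_I the indicator of one ascent.
There are 14 indicators.
For each fixed i, the pair (π(i), π(i+1)) is a uniformly random ordered pair of distinct values from {1, …, 15}; by symmetry P[π(i) < π(i+1)] = 1/2.
By linearity: E[X] = 14 · (1/2) = (15 − 1) · (1/2) = 7 ≈ 7.000000.

E[X] = 7 = 7.000000.


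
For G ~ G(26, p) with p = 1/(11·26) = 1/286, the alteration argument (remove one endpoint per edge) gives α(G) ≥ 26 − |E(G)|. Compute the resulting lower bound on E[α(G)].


E[|E(G)|] = C(26, 2)·p = 325 · (1/286) = 25/22.
E[α(G)] ≥ n − E[|E(G)|] = 26 − 25/22 = 547/22.
Numerically: ≈ 24.8636.
(This is only a lower bound; the true E[α(G)] may be larger.)

E[α(G)] ≥ 547/22 ≈ 24.8636.


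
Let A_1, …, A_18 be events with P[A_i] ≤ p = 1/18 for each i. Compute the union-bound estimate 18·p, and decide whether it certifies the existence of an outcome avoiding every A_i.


Union bound: P[∪_{i=1}^{18} A_i] ≤ Σ_i P[A_i] ≤ 18·p = 18·(1/18) = 1.
Numerically: 1 ≈ 1.0000000.
Is 1 < 1? NO.
Since the bound 1 is ≥ 1, the union bound is uninformative here; it does NOT by itself certify existence.

18·p = 1 ≈ 1.0000000; existence NOT certified by the union bound.


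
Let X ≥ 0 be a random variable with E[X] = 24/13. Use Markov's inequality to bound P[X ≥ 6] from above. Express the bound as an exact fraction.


μ = E[X] = 24/13, a = 6.
Markov: P[X ≥ 6] ≤ μ/a = (24/13)/6 = 4/13.
Numerically: ≈ 0.30769.
(Since a = 6 > μ = 1.84615, the bound 4/13 is < 1 and informative.)

P[X ≥ 6] ≤ 4/13 ≈ 0.30769.


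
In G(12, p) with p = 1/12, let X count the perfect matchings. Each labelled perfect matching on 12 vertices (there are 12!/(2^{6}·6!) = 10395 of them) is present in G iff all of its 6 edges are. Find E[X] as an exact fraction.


K_12 has 12!/(2^{6}·6!) = 10395 labelled perfect matchings.
For each such perfect matching H, let X_H = 1 if all 6 edges of H are present in G. Then P[X_H = 1] = p^{6} = (1/12)^{6} = 1/2985984.
Summing the indicators: E[X] = Σ_H E[X_H] = 10395 · p^{6} = 10395 · 1/2985984 = 385/110592.
Numerically: E[X] ≈ 0.00348126.

E[X] = 10395 · (1/12)^{6} = 385/110592 ≈ 0.00348126.


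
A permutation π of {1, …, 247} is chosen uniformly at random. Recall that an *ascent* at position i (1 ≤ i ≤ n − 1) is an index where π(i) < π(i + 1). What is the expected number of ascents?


Write X = Σ X_I over i = 1, …, 246, with X_I the indicator of one ascent.
There are 246 indicators.
For each fixed i, the pair (π(i), π(i+1)) is a uniformly random ordered pair of distinct values from {1, …, 247}; by symmetry P[π(i) < π(i+1)] = 1/2.
By linearity: E[X] = 246 · (1/2) = (247 − 1) · (1/2) = 123 ≈ 123.000.

E[X] = 123 = 123.000.


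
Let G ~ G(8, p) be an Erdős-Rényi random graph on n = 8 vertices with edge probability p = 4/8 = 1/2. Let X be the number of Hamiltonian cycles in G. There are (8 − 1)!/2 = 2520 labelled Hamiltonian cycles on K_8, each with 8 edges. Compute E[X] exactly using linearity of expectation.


K_8 has (8 − 1)!/2 = 2520 labelled Hamiltonian cycles.
For each such Hamiltonian cycle H, let X_H = 1 if all 8 edges of H are present in G. Then P[X_H = 1] = p^{8} = (1/2)^{8} = 1/256.
By linearity: E[X] = Σ_H E[X_H] = 2520 · p^{8} = 2520 · 1/256 = 315/32.
Numerically: E[X] ≈ 9.84375.

E[X] = 2520 · (1/2)^{8} = 315/32 ≈ 9.84375.


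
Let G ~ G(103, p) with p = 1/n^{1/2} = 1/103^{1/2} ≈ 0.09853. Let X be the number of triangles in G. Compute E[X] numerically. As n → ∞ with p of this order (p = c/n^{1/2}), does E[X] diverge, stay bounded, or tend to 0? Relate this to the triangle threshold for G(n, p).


Number of potential triangles: C(103, 3) = 176851.
Each occurs with probability p³ ≈ (0.09853)³ ≈ 9.566304e-04.
By linearity: E[X] = C(103, 3)·p³ ≈ 176851 · 9.566304e-04 ≈ 169.1810.
Since α = 1/2 < 1, p = c/n^{1/2} ≫ 1/n is above the triangle threshold p ~ 1/n. Asymptotically E[X] ~ (c³/6)·n^{3(1−α)} = (1³/6)·n^{1.5} → ∞; triangles are abundant w.h.p.

E[X] ≈ 169.1810; in regime p = Θ(1/n^{1/2}) E[X] diverges (above the triangle threshold p ~ 1/n).


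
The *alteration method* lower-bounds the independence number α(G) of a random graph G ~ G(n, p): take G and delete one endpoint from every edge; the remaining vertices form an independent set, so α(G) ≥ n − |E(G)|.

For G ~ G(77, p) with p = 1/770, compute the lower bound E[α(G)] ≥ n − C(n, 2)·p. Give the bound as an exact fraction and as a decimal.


E[|E(G)|] = C(77, 2)·p = 2926 · (1/770) = 19/5.
E[α(G)] ≥ n − E[|E(G)|] = 77 − 19/5 = 366/5.
Numerically: ≈ 73.200000.
(This is only a lower bound; the true E[α(G)] may be larger.)

E[α(G)] ≥ 366/5 ≈ 73.200000.


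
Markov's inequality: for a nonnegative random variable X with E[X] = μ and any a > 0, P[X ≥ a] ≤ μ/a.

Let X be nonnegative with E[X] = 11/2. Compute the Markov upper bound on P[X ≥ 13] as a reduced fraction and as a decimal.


μ = E[X] = 11/2, a = 13.
Markov: P[X ≥ 13] ≤ μ/a = (11/2)/13 = 11/26.
Numerically: ≈ 0.423077.
(Since a = 13 > μ = 5.500000, the bound 11/26 is < 1 and informative.)

P[X ≥ 13] ≤ 11/26 ≈ 0.423077.


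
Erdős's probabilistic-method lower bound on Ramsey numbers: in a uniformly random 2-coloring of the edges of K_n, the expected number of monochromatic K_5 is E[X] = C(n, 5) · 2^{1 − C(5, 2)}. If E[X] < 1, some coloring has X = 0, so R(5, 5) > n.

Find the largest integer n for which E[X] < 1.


We need C(n, 5) · 2^{1 − 10} < 1, i.e. C(n, 5) < 2^{10 − 1} = 512.
Check values of n near the boundary:
  n = 10: C(10, 5) = 252; 252 < 512? YES
  n = 11: C(11, 5) = 462; 462 < 512? YES
  n = 12: C(12, 5) = 792; 792 < 512? NO
  n = 13: C(13, 5) = 1287; 1287 < 512? NO
  n = 14: C(14, 5) = 2002; 2002 < 512? NO
The largest n with C(n, 5) < 512 is n = 11 (where E[X] = 231/256 ≈ 0.902344). Hence R(5, 5) > 11, i.e. R(5, 5) ≥ 12.

Largest n = 11; hence R(5, 5) > 11.


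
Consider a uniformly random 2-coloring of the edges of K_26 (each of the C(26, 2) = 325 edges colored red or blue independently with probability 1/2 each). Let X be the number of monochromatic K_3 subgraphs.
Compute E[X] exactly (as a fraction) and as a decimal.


Let X = Σ_S X_S over the C(26, 3) = 2600 subsets S of size 3, where X_S = 1 if the K_3 on S is monochromatic.
For a fixed S, the K_3 on S has C(3, 2) = 3 edges. P[all 3 edges red] = (1/2)^3, and likewise for blue, so P[monochromatic] = 2·(1/2)^3 = 2^{1 − 3} = 1/4.
By linearity: E[X] = C(26, 3) · 2^{1 − 3} = 2600 · 1/4 = 650.
Numerically: E[X] ≈ 650.000000.

E[X] = C(26,3)·2^(1−C(3,2)) = 650 ≈ 650.000000.


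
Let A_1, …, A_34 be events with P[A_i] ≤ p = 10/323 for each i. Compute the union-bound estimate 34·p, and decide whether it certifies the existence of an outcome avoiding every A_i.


Union bound: P[∪_{i=1}^{34} A_i] ≤ Σ_i P[A_i] ≤ 34·p = 34·(10/323) = 20/19.
Numerically: 20/19 ≈ 1.05263.
Is 20/19 < 1? NO.
Since the bound 20/19 is ≥ 1, the union bound is uninformative here; it does NOT by itself certify existence.

34·p = 20/19 ≈ 1.05263; existence NOT certified by the union bound.


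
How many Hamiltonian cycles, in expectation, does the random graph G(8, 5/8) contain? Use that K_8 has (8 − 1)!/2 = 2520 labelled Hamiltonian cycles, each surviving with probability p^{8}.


K_8 has (8 − 1)!/2 = 2520 labelled Hamiltonian cycles.
For each such Hamiltonian cycle H, let X_H = 1 if all 8 edges of H are present in G. Then P[X_H = 1] = p^{8} = (5/8)^{8} = 390625/16777216.
By linearity: E[X] = Σ_H E[X_H] = 2520 · p^{8} = 2520 · 390625/16777216 = 123046875/2097152.
Numerically: E[X] ≈ 58.67.

E[X] = 2520 · (5/8)^{8} = 123046875/2097152 ≈ 58.67.


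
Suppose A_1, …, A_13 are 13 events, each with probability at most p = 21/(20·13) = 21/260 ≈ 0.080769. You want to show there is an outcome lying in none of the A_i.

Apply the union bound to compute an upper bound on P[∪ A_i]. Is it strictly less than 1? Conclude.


Union bound: P[∪_{i=1}^{13} A_i] ≤ Σ_i P[A_i] ≤ 13·p = 13·(21/260) = 21/20.
Numerically: 21/20 ≈ 1.050000.
Is 21/20 < 1? NO.
Since the bound 21/20 is ≥ 1, the union bound is uninformative here; it does NOT by itself certify existence.

13·p = 21/20 ≈ 1.050000; existence NOT certified by the union bound.


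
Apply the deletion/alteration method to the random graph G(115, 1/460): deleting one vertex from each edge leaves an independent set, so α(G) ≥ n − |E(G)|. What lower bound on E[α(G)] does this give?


E[|E(G)|] = C(115, 2)·p = 6555 · (1/460) = 57/4.
E[α(G)] ≥ n − E[|E(G)|] = 115 − 57/4 = 403/4.
Numerically: ≈ 100.750.
(This is only a lower bound; the true E[α(G)] may be larger.)

E[α(G)] ≥ 403/4 ≈ 100.750.


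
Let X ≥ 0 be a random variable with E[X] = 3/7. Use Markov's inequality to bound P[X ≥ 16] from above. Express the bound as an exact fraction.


μ = E[X] = 3/7, a = 16.
Markov: P[X ≥ 16] ≤ μ/a = (3/7)/16 = 3/112.
Numerically: ≈ 0.0268.
(Since a = 16 > μ = 0.4286, the bound 3/112 is < 1 and informative.)

P[X ≥ 16] ≤ 3/112 ≈ 0.0268.


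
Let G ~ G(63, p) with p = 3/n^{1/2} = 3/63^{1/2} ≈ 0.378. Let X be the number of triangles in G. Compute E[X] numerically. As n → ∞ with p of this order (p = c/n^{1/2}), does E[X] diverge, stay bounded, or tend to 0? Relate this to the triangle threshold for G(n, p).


Number of potential triangles: C(63, 3) = 39711.
Each occurs with probability p³ ≈ (0.378)³ ≈ 5.399492e-02.
By linearity: E[X] = C(63, 3)·p³ ≈ 39711 · 5.399492e-02 ≈ 2144.1925.
Since α = 1/2 < 1, p = c/n^{1/2} ≫ 1/n is above the triangle threshold p ~ 1/n. Asymptotically E[X] ~ (c³/6)·n^{3(1−α)} = (3³/6)·n^{1.5} → ∞; triangles are abundant w.h.p.

E[X] ≈ 2144.1925; in regime p = Θ(1/n^{1/2}) E[X] diverges (above the triangle threshold p ~ 1/n).


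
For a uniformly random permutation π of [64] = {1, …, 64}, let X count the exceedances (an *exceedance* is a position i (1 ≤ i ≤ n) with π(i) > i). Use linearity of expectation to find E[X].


Write X = Σ_{i=1}^{64} X_i, where X_i = 1_{π(i) > i}.
For each fixed i, π(i) is uniform over {1, …, 64} (marginal of a uniform permutation), so P[π(i) > i] = (n − i)/n. Summing: Σ_{i=1}^{64} (n − i)/n = (0 + 1 + … + 63)/64 = 64(64 − 1)/(2·64) = (64 − 1)/2.
Hence E[X] = Σ_{i=1}^{64} (64 − i)/64 = 63/2 ≈ 31.5000.

E[X] = 63/2 = 31.5000.


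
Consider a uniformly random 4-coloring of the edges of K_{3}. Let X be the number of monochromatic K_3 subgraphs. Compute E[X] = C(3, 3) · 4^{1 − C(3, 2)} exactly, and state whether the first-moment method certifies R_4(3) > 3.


E[X] = C(3, 3) · 4^{1 − 3} = 1 · 4^{−2} = 1/16.
As a reduced fraction: E[X] = 1/16 ≈ 0.0625000.
Is E[X] < 1? YES.
Since E[X] < 1, there exists a 4-coloring of K_{3} with no monochromatic K_3; hence R_4(3) > 3.

E[X] = 1/16 ≈ 0.0625000; E[X] < 1, so R_4(3) > 3.


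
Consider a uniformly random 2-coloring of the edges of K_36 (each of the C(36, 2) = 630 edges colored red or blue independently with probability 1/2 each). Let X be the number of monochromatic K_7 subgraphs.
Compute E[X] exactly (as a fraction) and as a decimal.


Let X = Σ_S X_S over the C(36, 7) = 8347680 subsets S of size 7, where X_S = 1 if the K_7 on S is monochromatic.
For a fixed S, the K_7 on S has C(7, 2) = 21 edges. P[all 21 edges red] = (1/2)^21, and likewise for blue, so P[monochromatic] = 2·(1/2)^21 = 2^{1 − 21} = 1/1048576.
By linearity of expectation: E[X] = C(36, 7) · 2^{1 − 21} = 8347680 · 1/1048576 = 260865/32768.
Numerically: E[X] ≈ 7.9610.

E[X] = C(36,7)·2^(1−C(7,2)) = 260865/32768 ≈ 7.9610.


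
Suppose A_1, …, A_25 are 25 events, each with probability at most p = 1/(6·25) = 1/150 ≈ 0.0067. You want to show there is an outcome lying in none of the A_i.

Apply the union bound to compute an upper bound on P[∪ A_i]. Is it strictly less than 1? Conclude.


Union bound: P[∪_{i=1}^{25} A_i] ≤ Σ_i P[A_i] ≤ 25·p = 25·(1/150) = 1/6.
Numerically: 1/6 ≈ 0.1667.
Is 1/6 < 1? YES.
Since P[∪ A_i] ≤ 1/6 < 1, the complement has P[∩ A_i^c] ≥ 1 − 1/6 = 5/6 > 0, so some outcome avoids every A_i.

25·p = 1/6 ≈ 0.1667; existence CERTIFIED by the union bound.


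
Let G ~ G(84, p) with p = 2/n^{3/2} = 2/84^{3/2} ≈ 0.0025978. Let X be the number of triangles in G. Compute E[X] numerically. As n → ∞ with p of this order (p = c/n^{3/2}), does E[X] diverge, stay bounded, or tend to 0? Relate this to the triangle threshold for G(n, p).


Number of potential triangles: C(84, 3) = 95284.
Each occurs with probability p³ ≈ (0.0025978)³ ≈ 1.7532070e-08.
By linearity: E[X] = C(84, 3)·p³ ≈ 95284 · 1.7532070e-08 ≈ 0.00167.
Since α = 3/2 > 1, p = c/n^{3/2} = o(1/n) is below the triangle threshold p ~ 1/n. Asymptotically E[X] ~ (c³/6)·n^{3(1−α)} = (2³/6)·n^{-1.5} → 0, so by Markov's inequality G has no triangles w.h.p.

E[X] ≈ 0.00167; in regime p = Θ(1/n^{3/2}) E[X] tends to 0 (below the triangle threshold p ~ 1/n).


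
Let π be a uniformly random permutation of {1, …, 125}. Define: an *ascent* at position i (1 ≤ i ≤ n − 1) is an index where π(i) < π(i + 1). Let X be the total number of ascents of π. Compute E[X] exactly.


Write X = Σ X_I over i = 1, …, 124, with X_I the indicator of one ascent.
There are 124 indicators.
For each fixed i, the pair (π(i), π(i+1)) is a uniformly random ordered pair of distinct values from {1, …, 125}; by symmetry P[π(i) < π(i+1)] = 1/2.
By linearity: E[X] = 124 · (1/2) = (125 − 1) · (1/2) = 62 ≈ 62.0000.

E[X] = 62 = 62.0000.


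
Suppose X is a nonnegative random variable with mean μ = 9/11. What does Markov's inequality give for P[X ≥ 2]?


μ = E[X] = 9/11, a = 2.
Markov: P[X ≥ 2] ≤ μ/a = (9/11)/2 = 9/22.
Numerically: ≈ 0.409.
(Since a = 2 > μ = 0.818, the bound 9/22 is < 1 and informative.)

P[X ≥ 2] ≤ 9/22 ≈ 0.409.


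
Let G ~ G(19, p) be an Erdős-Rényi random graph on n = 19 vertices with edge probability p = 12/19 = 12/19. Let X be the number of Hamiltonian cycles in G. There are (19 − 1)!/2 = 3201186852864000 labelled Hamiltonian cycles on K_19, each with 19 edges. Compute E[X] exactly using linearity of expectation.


K_19 has (19 − 1)!/2 = 3201186852864000 labelled Hamiltonian cycles.
For each such Hamiltonian cycle H, let X_H = 1 if all 19 edges of H are present in G. Then P[X_H = 1] = p^{19} = (12/19)^{19} = 319479999370622926848/1978419655660313589123979.
By linearity: E[X] = Σ_H E[X_H] = 3201186852864000 · p^{19} = 3201186852864000 · 319479999370622926848/1978419655660313589123979 = 1022715173738237107931793611292672000/1978419655660313589123979.
Numerically: E[X] ≈ 5.17e+11.

E[X] = 3201186852864000 · (12/19)^{19} = 1022715173738237107931793611292672000/1978419655660313589123979 ≈ 5.17e+11.


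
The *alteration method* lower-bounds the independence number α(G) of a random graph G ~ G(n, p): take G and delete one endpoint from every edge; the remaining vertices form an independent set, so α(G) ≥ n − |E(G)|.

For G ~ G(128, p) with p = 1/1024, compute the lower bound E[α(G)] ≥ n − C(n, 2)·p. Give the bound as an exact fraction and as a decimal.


E[|E(G)|] = C(128, 2)·p = 8128 · (1/1024) = 127/16.
E[α(G)] ≥ n − E[|E(G)|] = 128 − 127/16 = 1921/16.
Numerically: ≈ 120.062500.
(This is only a lower bound; the true E[α(G)] may be larger.)

E[α(G)] ≥ 1921/16 ≈ 120.062500.


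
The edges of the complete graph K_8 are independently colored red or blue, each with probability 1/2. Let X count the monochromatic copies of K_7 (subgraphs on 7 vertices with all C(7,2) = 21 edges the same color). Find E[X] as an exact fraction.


Let X = Σ_S X_S over the C(8, 7) = 8 subsets S of size 7, where X_S = 1 if the K_7 on S is monochromatic.
For a fixed S, the K_7 on S has C(7, 2) = 21 edges. P[all 21 edges red] = (1/2)^21, and likewise for blue, so P[monochromatic] = 2·(1/2)^21 = 2^{1 − 21} = 1/1048576.
By linearity of expectation: E[X] = C(8, 7) · 2^{1 − 21} = 8 · 1/1048576 = 1/131072.
Numerically: E[X] ≈ 0.000.

E[X] = C(8,7)·2^(1−C(7,2)) = 1/131072 ≈ 0.000.


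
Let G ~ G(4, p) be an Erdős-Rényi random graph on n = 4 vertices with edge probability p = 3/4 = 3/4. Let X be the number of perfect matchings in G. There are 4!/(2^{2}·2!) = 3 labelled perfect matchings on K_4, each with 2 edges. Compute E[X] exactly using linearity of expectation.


K_4 has 4!/(2^{2}·2!) = 3 labelled perfect matchings.
For each such perfect matching H, let X_H = 1 if all 2 edges of H are present in G. Then P[X_H = 1] = p^{2} = (3/4)^{2} = 9/16.
By linearity of expectation: E[X] = Σ_H E[X_H] = 3 · p^{2} = 3 · 9/16 = 27/16.
Numerically: E[X] ≈ 1.6875.

E[X] = 3 · (3/4)^{2} = 27/16 ≈ 1.6875.


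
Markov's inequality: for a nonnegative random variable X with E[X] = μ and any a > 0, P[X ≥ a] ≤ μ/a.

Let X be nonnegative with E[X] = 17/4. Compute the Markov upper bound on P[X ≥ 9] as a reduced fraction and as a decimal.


μ = E[X] = 17/4, a = 9.
Markov: P[X ≥ 9] ≤ μ/a = (17/4)/9 = 17/36.
Numerically: ≈ 0.4722.
(Since a = 9 > μ = 4.2500, the bound 17/36 is < 1 and informative.)

P[X ≥ 9] ≤ 17/36 ≈ 0.4722.


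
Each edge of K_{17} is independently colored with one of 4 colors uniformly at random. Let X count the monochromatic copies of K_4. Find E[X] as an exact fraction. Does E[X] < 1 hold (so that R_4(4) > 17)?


E[X] = C(17, 4) · 4^{1 − 6} = 2380 · 4^{−5} = 2380/1024.
As a reduced fraction: E[X] = 595/256 ≈ 2.32422.
Is E[X] < 1? NO.
Since E[X] ≥ 1, the first-moment bound is inconclusive at n = 17; it does NOT by itself certify R_4(4) > 17.

E[X] = 595/256 ≈ 2.32422; E[X] ≥ 1; first-moment method inconclusive here.


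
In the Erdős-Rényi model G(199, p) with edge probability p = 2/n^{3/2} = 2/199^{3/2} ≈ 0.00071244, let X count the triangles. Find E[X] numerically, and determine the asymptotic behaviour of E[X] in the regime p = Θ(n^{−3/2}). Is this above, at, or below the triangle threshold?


Number of potential triangles: C(199, 3) = 1293699.
Each occurs with probability p³ ≈ (0.00071244)³ ≈ 3.6161892e-10.
By linearity: E[X] = C(199, 3)·p³ ≈ 1293699 · 3.6161892e-10 ≈ 0.00047.
Since α = 3/2 > 1, p = c/n^{3/2} = o(1/n) is below the triangle threshold p ~ 1/n. Asymptotically E[X] ~ (c³/6)·n^{3(1−α)} = (2³/6)·n^{-1.5} → 0, so by Markov's inequality G has no triangles w.h.p.

E[X] ≈ 0.00047; in regime p = Θ(1/n^{3/2}) E[X] tends to 0 (below the triangle threshold p ~ 1/n).


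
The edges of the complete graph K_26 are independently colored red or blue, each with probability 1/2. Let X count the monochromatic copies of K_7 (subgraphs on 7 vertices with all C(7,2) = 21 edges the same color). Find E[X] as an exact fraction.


Let X = Σ_S X_S over the C(26, 7) = 657800 subsets S of size 7, where X_S = 1 if the K_7 on S is monochromatic.
For a fixed S, the K_7 on S has C(7, 2) = 21 edges. P[all 21 edges red] = (1/2)^21, and likewise for blue, so P[monochromatic] = 2·(1/2)^21 = 2^{1 − 21} = 1/1048576.
By linearity of expectation: E[X] = C(26, 7) · 2^{1 − 21} = 657800 · 1/1048576 = 82225/131072.
Numerically: E[X] ≈ 0.6273.

E[X] = C(26,7)·2^(1−C(7,2)) = 82225/131072 ≈ 0.6273.


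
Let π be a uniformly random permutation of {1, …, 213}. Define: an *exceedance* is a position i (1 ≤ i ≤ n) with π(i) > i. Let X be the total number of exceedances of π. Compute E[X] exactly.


Write X = Σ_{i=1}^{213} X_i, where X_i = 1_{π(i) > i}.
For each fixed i, π(i) is uniform over {1, …, 213} (marginal of a uniform permutation), so P[π(i) > i] = (n − i)/n. Summing: Σ_{i=1}^{213} (n − i)/n = (0 + 1 + … + 212)/213 = 213(213 − 1)/(2·213) = (213 − 1)/2.
Hence E[X] = Σ_{i=1}^{213} (213 − i)/213 = 106 ≈ 106.0000.

E[X] = 106 = 106.0000.


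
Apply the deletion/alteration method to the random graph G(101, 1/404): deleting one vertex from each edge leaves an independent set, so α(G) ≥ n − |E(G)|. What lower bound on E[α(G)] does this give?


E[|E(G)|] = C(101, 2)·p = 5050 · (1/404) = 25/2.
E[α(G)] ≥ n − E[|E(G)|] = 101 − 25/2 = 177/2.
Numerically: ≈ 88.50000.
(This is only a lower bound; the true E[α(G)] may be larger.)

E[α(G)] ≥ 177/2 ≈ 88.50000.


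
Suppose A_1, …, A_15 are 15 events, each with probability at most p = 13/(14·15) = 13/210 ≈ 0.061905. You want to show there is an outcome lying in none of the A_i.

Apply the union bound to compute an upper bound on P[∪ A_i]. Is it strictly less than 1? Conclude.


Union bound: P[∪_{i=1}^{15} A_i] ≤ Σ_i P[A_i] ≤ 15·p = 15·(13/210) = 13/14.
Numerically: 13/14 ≈ 0.928571.
Is 13/14 < 1? YES.
Since P[∪ A_i] ≤ 13/14 < 1, the complement has P[∩ A_i^c] ≥ 1 − 13/14 = 1/14 > 0, so some outcome avoids every A_i.

15·p = 13/14 ≈ 0.928571; existence CERTIFIED by the union bound.


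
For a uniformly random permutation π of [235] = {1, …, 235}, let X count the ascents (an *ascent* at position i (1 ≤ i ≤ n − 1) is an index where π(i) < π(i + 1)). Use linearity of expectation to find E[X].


Write X = Σ X_I over i = 1, …, 234, with X_I the indicator of one ascent.
There are 234 indicators.
For each fixed i, the pair (π(i), π(i+1)) is a uniformly random ordered pair of distinct values from {1, …, 235}; by symmetry P[π(i) < π(i+1)] = 1/2.
By linearity: E[X] = 234 · (1/2) = (235 − 1) · (1/2) = 117 ≈ 117.0000.

E[X] = 117 = 117.0000.


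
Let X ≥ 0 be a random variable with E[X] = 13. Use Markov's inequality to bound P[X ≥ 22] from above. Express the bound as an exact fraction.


μ = E[X] = 13, a = 22.
Markov: P[X ≥ 22] ≤ μ/a = (13)/22 = 13/22.
Numerically: ≈ 0.590909.
(Since a = 22 > μ = 13.000000, the bound 13/22 is < 1 and informative.)

P[X ≥ 22] ≤ 13/22 ≈ 0.590909.


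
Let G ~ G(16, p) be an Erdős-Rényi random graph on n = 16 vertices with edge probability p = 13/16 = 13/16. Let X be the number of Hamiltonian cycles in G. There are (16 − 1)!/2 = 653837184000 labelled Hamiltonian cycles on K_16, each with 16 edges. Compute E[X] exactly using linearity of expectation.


K_16 has (16 − 1)!/2 = 653837184000 labelled Hamiltonian cycles.
For each such Hamiltonian cycle H, let X_H = 1 if all 16 edges of H are present in G. Then P[X_H = 1] = p^{16} = (13/16)^{16} = 665416609183179841/18446744073709551616.
Summing the indicators: E[X] = Σ_H E[X_H] = 653837184000 · p^{16} = 653837184000 · 665416609183179841/18446744073709551616 = 424877072202303561918952875/18014398509481984.
Numerically: E[X] ≈ 2.36e+10.

E[X] = 653837184000 · (13/16)^{16} = 424877072202303561918952875/18014398509481984 ≈ 2.36e+10.
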